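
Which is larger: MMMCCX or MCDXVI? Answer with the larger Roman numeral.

MMMCCX = 3210
MCDXVI = 1416
3210 is larger

MMMCCX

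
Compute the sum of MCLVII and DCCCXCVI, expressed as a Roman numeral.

MCLVII = 1157
DCCCXCVI = 896
1157 + 896 = 2053

MMLIII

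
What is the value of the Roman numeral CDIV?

CDIV: CD=400, IV=4
400 + 4 = 404

404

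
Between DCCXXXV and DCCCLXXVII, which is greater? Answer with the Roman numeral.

DCCXXXV = 735
DCCCLXXVII = 877
877 is larger

DCCCLXXVII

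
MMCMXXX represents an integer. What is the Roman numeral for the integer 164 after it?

MMCMXXX = 2930
2930 + 164 = 3094

MMMXCIV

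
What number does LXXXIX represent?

LXXXIX: L=50, X=10, X=10, X=10, IX=9
50 + 10 + 10 + 10 + 9 = 89

89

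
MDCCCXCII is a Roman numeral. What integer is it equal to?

MDCCCXCII: M=1000, D=500, C=100, C=100, C=100, XC=90, I=1, I=1
1000 + 500 + 100 + 100 + 100 + 90 + 1 + 1 = 1892

1892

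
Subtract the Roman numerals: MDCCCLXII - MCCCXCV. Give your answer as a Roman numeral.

MDCCCLXII = 1862
MCCCXCV = 1395
1862 - 1395 = 467

CDLXVII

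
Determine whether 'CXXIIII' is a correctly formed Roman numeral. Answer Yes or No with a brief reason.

'CXXIIII': More than 3 consecutive I's

No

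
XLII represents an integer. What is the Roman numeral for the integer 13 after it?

XLII = 42
42 + 13 = 55

LV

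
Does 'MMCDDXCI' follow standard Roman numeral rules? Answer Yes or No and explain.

'MMCDDXCI': D should not appear more than once

No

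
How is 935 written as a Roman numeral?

Convert 935 to Roman numerals:
  935 contains 1×900 (CM)
  35 contains 3×10 (XXX)
  5 contains 1×5 (V)

CMXXXV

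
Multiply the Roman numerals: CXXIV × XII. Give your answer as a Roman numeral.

CXXIV = 124
XII = 12
124 × 12 = 1488

MCDLXXXVIII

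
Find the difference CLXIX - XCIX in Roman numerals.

CLXIX = 169
XCIX = 99
169 - 99 = 70

LXX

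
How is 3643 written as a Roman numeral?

Convert 3643 to Roman numerals:
  3643 contains 3×1000 (MMM)
  643 contains 1×500 (D)
  143 contains 1×100 (C)
  43 contains 1×40 (XL)
  3 contains 3×1 (III)

MMMDCXLIII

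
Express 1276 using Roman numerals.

Convert 1276 to Roman numerals:
  1276 contains 1×1000 (M)
  276 contains 2×100 (CC)
  76 contains 1×50 (L)
  26 contains 2×10 (XX)
  6 contains 1×5 (V)
  1 contains 1×1 (I)

MCCLXXVI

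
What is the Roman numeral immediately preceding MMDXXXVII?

MMDXXXVII = 2537, so the previous integer is 2537 - 1 = 2536

MMDXXXVI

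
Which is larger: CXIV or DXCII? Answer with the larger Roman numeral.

CXIV = 114
DXCII = 592
592 is larger

DXCII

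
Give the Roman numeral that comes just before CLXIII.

CLXIII = 163; previous is 162

CLXII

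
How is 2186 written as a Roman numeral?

Convert 2186 to Roman numerals:
  2186 contains 2×1000 (MM)
  186 contains 1×100 (C)
  86 contains 1×50 (L)
  36 contains 3×10 (XXX)
  6 contains 1×5 (V)
  1 contains 1×1 (I)

MMCLXXXVI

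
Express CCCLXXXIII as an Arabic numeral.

CCCLXXXIII: C=100, C=100, C=100, L=50, X=10, X=10, X=10, I=1, I=1, I=1
100 + 100 + 100 + 50 + 10 + 10 + 10 + 1 + 1 + 1 = 383

383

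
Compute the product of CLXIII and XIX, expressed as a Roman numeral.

CLXIII = 163
XIX = 19
163 × 19 = 3097

MMMXCVII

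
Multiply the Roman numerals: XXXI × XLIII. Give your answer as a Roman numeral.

XXXI = 31
XLIII = 43
31 × 43 = 1333

MCCCXXXIII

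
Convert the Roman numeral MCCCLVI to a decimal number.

MCCCLVI: M=1000, C=100, C=100, C=100, L=50, V=5, I=1
1000 + 100 + 100 + 100 + 50 + 5 + 1 = 1356

1356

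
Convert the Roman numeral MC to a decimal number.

MC: M=1000, C=100
1000 + 100 = 1100

1100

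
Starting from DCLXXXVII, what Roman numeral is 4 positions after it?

DCLXXXVII = 687
687 + 4 = 691

DCXCI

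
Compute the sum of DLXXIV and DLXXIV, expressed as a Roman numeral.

DLXXIV = 574
DLXXIV = 574
574 + 574 = 1148

MCXLVIII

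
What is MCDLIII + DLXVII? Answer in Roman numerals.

MCDLIII = 1453
DLXVII = 567
1453 + 567 = 2020

MMXX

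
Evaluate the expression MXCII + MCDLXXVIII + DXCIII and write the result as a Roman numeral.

MXCII = 1092, MCDLXXVIII = 1478, DXCIII = 593
1092 + 1478 = 2570
2570 + 593 = 3163

MMMCLXIII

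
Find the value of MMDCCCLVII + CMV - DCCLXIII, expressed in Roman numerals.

MMDCCCLVII = 2857, CMV = 905, DCCLXIII = 763
2857 + 905 = 3762
3762 - 763 = 2999

MMCMXCIX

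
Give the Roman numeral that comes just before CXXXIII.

CXXXIII = 133, so the previous integer is 133 - 1 = 132

CXXXII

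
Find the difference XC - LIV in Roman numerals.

XC = 90
LIV = 54
90 - 54 = 36

XXXVI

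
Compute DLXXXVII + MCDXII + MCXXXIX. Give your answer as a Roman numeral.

DLXXXVII = 587, MCDXII = 1412, MCXXXIX = 1139
587 + 1412 = 1999
1999 + 1139 = 3138

MMMCXXXVIII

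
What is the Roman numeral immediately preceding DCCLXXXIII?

DCCLXXXIII = 783, so the previous integer is 783 - 1 = 782

DCCLXXXII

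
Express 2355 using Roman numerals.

Convert 2355 to Roman numerals:
  2355 contains 2×1000 (MM)
  355 contains 3×100 (CCC)
  55 contains 1×50 (L)
  5 contains 1×5 (V)

MMCCCLV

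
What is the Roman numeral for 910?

Convert 910 to Roman numerals:
  910 contains 1×900 (CM)
  10 contains 1×10 (X)

CMX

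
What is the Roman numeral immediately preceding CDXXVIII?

CDXXVIII = 428; previous is 427

CDXXVII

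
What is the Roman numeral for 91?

Convert 91 to Roman numerals:
  91 contains 1×90 (XC)
  1 contains 1×1 (I)

XCI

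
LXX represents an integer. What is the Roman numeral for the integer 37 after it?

LXX = 70
70 + 37 = 107

CVII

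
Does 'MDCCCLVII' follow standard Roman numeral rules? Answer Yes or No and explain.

'MDCCCLVII': Check the rules: uses only the symbols I, V, X, L, C, D, M; no symbol is repeated more than three times in a row; V, L and D each appear at most once; no smaller symbol precedes a larger one (values never increase from left to right). Value: M (1000) + D (500) + C (100) + C (100) + C (100) + L (50) + V (5) + I (1) + I (1) = 1857. So it is a valid standard Roman numeral.

Yes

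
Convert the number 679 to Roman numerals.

Convert 679 to Roman numerals:
  679 contains 1×500 (D)
  179 contains 1×100 (C)
  79 contains 1×50 (L)
  29 contains 2×10 (XX)
  9 contains 1×9 (IX)

DCLXXIX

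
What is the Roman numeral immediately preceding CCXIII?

CCXIII = 213, so the previous integer is 213 - 1 = 212

CCXII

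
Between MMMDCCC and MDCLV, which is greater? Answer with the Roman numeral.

MMMDCCC = 3800
MDCLV = 1655
3800 is larger

MMMDCCC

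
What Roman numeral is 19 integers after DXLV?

DXLV = 545
545 + 19 = 564

DLXIV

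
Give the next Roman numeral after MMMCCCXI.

MMMCCCXI = 3311; next is 3312

MMMCCCXII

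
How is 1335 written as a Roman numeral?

Convert 1335 to Roman numerals:
  1335 contains 1×1000 (M)
  335 contains 3×100 (CCC)
  35 contains 3×10 (XXX)
  5 contains 1×5 (V)

MCCCXXXV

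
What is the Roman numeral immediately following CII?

CII = 102; next is 103

CIII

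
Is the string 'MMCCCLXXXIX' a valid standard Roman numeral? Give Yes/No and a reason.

'MMCCCLXXXIX': Check the rules: uses only the symbols I, V, X, L, C, D, M; no symbol is repeated more than three times in a row; V, L and D each appear at most once; the only place a smaller symbol precedes a larger one is the allowed subtractive pair IX, the symbol right after such a pair (if any) is smaller than the pair's first symbol, and otherwise the values never increase from left to right. Value: M (1000) + M (1000) + C (100) + C (100) + C (100) + L (50) + X (10) + X (10) + X (10) + IX (9) = 2389. So it is a valid standard Roman numeral.

Yes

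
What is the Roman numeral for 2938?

Convert 2938 to Roman numerals:
  2938 contains 2×1000 (MM)
  938 contains 1×900 (CM)
  38 contains 3×10 (XXX)
  8 contains 1×5 (V)
  3 contains 3×1 (III)

MMCMXXXVIII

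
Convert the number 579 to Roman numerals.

Convert 579 to Roman numerals:
  579 contains 1×500 (D)
  79 contains 1×50 (L)
  29 contains 2×10 (XX)
  9 contains 1×9 (IX)

DLXXIX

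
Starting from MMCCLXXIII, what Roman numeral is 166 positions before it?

MMCCLXXIII = 2273
2273 - 166 = 2107

MMCVII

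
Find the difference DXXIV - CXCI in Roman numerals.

DXXIV = 524
CXCI = 191
524 - 191 = 333

CCCXXXIII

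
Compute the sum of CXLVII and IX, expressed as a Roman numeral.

CXLVII = 147
IX = 9
147 + 9 = 156

CLVI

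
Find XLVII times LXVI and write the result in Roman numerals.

XLVII = 47
LXVI = 66
47 × 66 = 3102

MMMCII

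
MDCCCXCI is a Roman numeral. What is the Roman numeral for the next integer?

MDCCCXCI = 1891; next is 1892

MDCCCXCII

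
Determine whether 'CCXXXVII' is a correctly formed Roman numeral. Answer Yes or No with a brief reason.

'CCXXXVII': Check the rules: uses only the symbols I, V, X, L, C, D, M; no symbol is repeated more than three times in a row; V, L and D each appear at most once; no smaller symbol precedes a larger one (values never increase from left to right). Value: C (100) + C (100) + X (10) + X (10) + X (10) + V (5) + I (1) + I (1) = 237. So it is a valid standard Roman numeral.

Yes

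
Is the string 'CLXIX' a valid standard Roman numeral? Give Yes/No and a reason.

'CLXIX': Check the rules: uses only the symbols I, V, X, L, C, D, M; no symbol is repeated more than three times in a row; V, L and D each appear at most once; the only place a smaller symbol precedes a larger one is the allowed subtractive pair IX, the symbol right after such a pair (if any) is smaller than the pair's first symbol, and otherwise the values never increase from left to right. Value: C (100) + L (50) + X (10) + IX (9) = 169. So it is a valid standard Roman numeral.

Yes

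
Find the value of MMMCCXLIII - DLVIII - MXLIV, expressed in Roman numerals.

MMMCCXLIII = 3243, DLVIII = 558, MXLIV = 1044
3243 - 558 = 2685
2685 - 1044 = 1641

MDCXLI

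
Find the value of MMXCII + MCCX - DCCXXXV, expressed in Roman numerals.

MMXCII = 2092, MCCX = 1210, DCCXXXV = 735
2092 + 1210 = 3302
3302 - 735 = 2567

MMDLXVII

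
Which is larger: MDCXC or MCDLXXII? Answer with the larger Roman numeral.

MDCXC = 1690
MCDLXXII = 1472
1690 is larger

MDCXC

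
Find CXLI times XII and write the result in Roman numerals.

CXLI = 141
XII = 12
141 × 12 = 1692

MDCXCII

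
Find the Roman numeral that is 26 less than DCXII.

DCXII = 612
612 - 26 = 586

DLXXXVI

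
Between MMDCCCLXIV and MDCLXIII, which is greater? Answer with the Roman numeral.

MMDCCCLXIV = 2864
MDCLXIII = 1663
2864 is larger

MMDCCCLXIV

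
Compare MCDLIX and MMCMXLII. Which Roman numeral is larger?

MCDLIX = 1459
MMCMXLII = 2942
2942 is larger

MMCMXLII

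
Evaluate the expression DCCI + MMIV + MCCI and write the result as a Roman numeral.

DCCI = 701, MMIV = 2004, MCCI = 1201
701 + 2004 = 2705
2705 + 1201 = 3906

MMMCMVI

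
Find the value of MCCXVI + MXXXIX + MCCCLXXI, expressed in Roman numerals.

MCCXVI = 1216, MXXXIX = 1039, MCCCLXXI = 1371
1216 + 1039 = 2255
2255 + 1371 = 3626

MMMDCXXVI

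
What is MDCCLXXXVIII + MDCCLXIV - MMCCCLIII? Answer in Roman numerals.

MDCCLXXXVIII = 1788, MDCCLXIV = 1764, MMCCCLIII = 2353
1788 + 1764 = 3552
3552 - 2353 = 1199

MCXCIX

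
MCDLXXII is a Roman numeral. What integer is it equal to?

MCDLXXII: M=1000, CD=400, L=50, X=10, X=10, I=1, I=1
1000 + 400 + 50 + 10 + 10 + 1 + 1 = 1472

1472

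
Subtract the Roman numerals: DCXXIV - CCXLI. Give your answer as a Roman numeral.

DCXXIV = 624
CCXLI = 241
624 - 241 = 383

CCCLXXXIII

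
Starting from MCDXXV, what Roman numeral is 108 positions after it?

MCDXXV = 1425
1425 + 108 = 1533

MDXXXIII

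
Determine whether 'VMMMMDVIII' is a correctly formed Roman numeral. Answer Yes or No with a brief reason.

'VMMMMDVIII': More than 3 consecutive M's

No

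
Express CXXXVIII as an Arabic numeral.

CXXXVIII: C=100, X=10, X=10, X=10, V=5, I=1, I=1, I=1
100 + 10 + 10 + 10 + 5 + 1 + 1 + 1 = 138

138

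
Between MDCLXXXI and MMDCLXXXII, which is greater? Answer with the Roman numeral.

MDCLXXXI = 1681
MMDCLXXXII = 2682
2682 is larger

MMDCLXXXII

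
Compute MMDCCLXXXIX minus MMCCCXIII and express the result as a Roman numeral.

MMDCCLXXXIX = 2789
MMCCCXIII = 2313
2789 - 2313 = 476

CDLXXVI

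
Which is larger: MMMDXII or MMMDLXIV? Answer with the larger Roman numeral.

MMMDXII = 3512
MMMDLXIV = 3564
3564 is larger

MMMDLXIV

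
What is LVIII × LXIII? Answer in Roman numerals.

LVIII = 58
LXIII = 63
58 × 63 = 3654

MMMDCLIV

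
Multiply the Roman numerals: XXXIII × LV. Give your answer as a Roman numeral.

XXXIII = 33
LV = 55
33 × 55 = 1815

MDCCCXV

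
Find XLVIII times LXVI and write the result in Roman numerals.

XLVIII = 48
LXVI = 66
48 × 66 = 3168

MMMCLXVIII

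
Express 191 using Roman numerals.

Convert 191 to Roman numerals:
  191 contains 1×100 (C)
  91 contains 1×90 (XC)
  1 contains 1×1 (I)

CXCI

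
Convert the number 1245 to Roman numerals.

Convert 1245 to Roman numerals:
  1245 contains 1×1000 (M)
  245 contains 2×100 (CC)
  45 contains 1×40 (XL)
  5 contains 1×5 (V)

MCCXLV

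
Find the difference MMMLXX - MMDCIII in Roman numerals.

MMMLXX = 3070
MMDCIII = 2603
3070 - 2603 = 467

CDLXVII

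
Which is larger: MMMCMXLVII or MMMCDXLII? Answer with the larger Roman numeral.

MMMCMXLVII = 3947
MMMCDXLII = 3442
3947 is larger

MMMCMXLVII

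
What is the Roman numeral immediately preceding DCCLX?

DCCLX = 760, so the previous integer is 760 - 1 = 759

DCCLIX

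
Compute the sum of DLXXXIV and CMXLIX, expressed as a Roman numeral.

DLXXXIV = 584
CMXLIX = 949
584 + 949 = 1533

MDXXXIII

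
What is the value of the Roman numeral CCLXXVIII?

CCLXXVIII: C=100, C=100, L=50, X=10, X=10, V=5, I=1, I=1, I=1
100 + 100 + 50 + 10 + 10 + 5 + 1 + 1 + 1 = 278

278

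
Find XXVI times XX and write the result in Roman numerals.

XXVI = 26
XX = 20
26 × 20 = 520

DXX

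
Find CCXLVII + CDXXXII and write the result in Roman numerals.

CCXLVII = 247
CDXXXII = 432
247 + 432 = 679

DCLXXIX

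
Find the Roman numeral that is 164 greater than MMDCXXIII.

MMDCXXIII = 2623
2623 + 164 = 2787

MMDCCLXXXVII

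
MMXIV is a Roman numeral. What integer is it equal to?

MMXIV: M=1000, M=1000, X=10, IV=4
1000 + 1000 + 10 + 4 = 2014

2014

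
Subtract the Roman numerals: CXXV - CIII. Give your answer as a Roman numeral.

CXXV = 125
CIII = 103
125 - 103 = 22

XXII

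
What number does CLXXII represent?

CLXXII: C=100, L=50, X=10, X=10, I=1, I=1
100 + 50 + 10 + 10 + 1 + 1 = 172

172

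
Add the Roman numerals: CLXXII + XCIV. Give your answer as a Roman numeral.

CLXXII = 172
XCIV = 94
172 + 94 = 266

CCLXVI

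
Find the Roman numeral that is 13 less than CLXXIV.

CLXXIV = 174
174 - 13 = 161

CLXI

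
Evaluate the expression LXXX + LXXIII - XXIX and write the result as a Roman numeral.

LXXX = 80, LXXIII = 73, XXIX = 29
80 + 73 = 153
153 - 29 = 124

CXXIV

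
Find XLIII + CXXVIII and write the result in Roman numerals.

XLIII = 43
CXXVIII = 128
43 + 128 = 171

CLXXI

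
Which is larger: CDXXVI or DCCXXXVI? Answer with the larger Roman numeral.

CDXXVI = 426
DCCXXXVI = 736
736 is larger

DCCXXXVI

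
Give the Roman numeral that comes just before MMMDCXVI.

MMMDCXVI = 3616, so the previous integer is 3616 - 1 = 3615

MMMDCXV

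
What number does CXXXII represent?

CXXXII: C=100, X=10, X=10, X=10, I=1, I=1
100 + 10 + 10 + 10 + 1 + 1 = 132

132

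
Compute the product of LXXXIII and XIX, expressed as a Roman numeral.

LXXXIII = 83
XIX = 19
83 × 19 = 1577

MDLXXVII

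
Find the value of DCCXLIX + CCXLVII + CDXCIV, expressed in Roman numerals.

DCCXLIX = 749, CCXLVII = 247, CDXCIV = 494
749 + 247 = 996
996 + 494 = 1490

MCDXC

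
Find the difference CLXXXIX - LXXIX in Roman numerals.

CLXXXIX = 189
LXXIX = 79
189 - 79 = 110

CX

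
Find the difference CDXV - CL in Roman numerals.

CDXV = 415
CL = 150
415 - 150 = 265

CCLXV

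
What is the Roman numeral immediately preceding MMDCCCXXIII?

MMDCCCXXIII = 2823; previous is 2822

MMDCCCXXII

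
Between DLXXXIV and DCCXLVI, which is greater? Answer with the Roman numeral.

DLXXXIV = 584
DCCXLVI = 746
746 is larger

DCCXLVI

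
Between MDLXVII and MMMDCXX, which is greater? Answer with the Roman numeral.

MDLXVII = 1567
MMMDCXX = 3620
3620 is larger

MMMDCXX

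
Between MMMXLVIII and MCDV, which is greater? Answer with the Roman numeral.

MMMXLVIII = 3048
MCDV = 1405
3048 is larger

MMMXLVIII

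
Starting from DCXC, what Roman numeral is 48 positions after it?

DCXC = 690
690 + 48 = 738

DCCXXXVIII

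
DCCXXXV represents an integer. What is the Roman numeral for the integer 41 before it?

DCCXXXV = 735
735 - 41 = 694

DCXCIV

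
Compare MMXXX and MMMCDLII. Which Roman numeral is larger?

MMXXX = 2030
MMMCDLII = 3452
3452 is larger

MMMCDLII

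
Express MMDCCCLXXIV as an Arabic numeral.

MMDCCCLXXIV: M=1000, M=1000, D=500, C=100, C=100, C=100, L=50, X=10, X=10, IV=4
1000 + 1000 + 500 + 100 + 100 + 100 + 50 + 10 + 10 + 4 = 2874

2874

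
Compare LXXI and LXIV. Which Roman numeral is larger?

LXXI = 71
LXIV = 64
71 is larger

LXXI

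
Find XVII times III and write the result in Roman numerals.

XVII = 17
III = 3
17 × 3 = 51

LI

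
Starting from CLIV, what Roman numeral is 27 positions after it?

CLIV = 154
154 + 27 = 181

CLXXXI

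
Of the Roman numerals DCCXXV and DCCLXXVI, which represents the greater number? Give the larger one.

DCCXXV = 725
DCCLXXVI = 776
776 is larger

DCCLXXVI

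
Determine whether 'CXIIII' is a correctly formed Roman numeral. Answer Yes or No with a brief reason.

'CXIIII': More than 3 consecutive I's

No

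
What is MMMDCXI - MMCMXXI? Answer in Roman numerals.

MMMDCXI = 3611
MMCMXXI = 2921
3611 - 2921 = 690

DCXC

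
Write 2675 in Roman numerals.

Convert 2675 to Roman numerals:
  2675 contains 2×1000 (MM)
  675 contains 1×500 (D)
  175 contains 1×100 (C)
  75 contains 1×50 (L)
  25 contains 2×10 (XX)
  5 contains 1×5 (V)

MMDCLXXV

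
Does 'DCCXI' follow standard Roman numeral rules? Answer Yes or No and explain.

'DCCXI': Check the rules: uses only the symbols I, V, X, L, C, D, M; no symbol is repeated more than three times in a row; V, L and D each appear at most once; no smaller symbol precedes a larger one (values never increase from left to right). Value: D (500) + C (100) + C (100) + X (10) + I (1) = 711. So it is a valid standard Roman numeral.

Yes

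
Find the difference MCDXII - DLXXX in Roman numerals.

MCDXII = 1412
DLXXX = 580
1412 - 580 = 832

DCCCXXXII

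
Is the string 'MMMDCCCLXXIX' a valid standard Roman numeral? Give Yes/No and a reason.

'MMMDCCCLXXIX': Check the rules: uses only the symbols I, V, X, L, C, D, M; no symbol is repeated more than three times in a row; V, L and D each appear at most once; the only place a smaller symbol precedes a larger one is the allowed subtractive pair IX, the symbol right after such a pair (if any) is smaller than the pair's first symbol, and otherwise the values never increase from left to right. Value: M (1000) + M (1000) + M (1000) + D (500) + C (100) + C (100) + C (100) + L (50) + X (10) + X (10) + IX (9) = 3879. So it is a valid standard Roman numeral.

Yes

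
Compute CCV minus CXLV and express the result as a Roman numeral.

CCV = 205
CXLV = 145
205 - 145 = 60

LX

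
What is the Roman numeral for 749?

Convert 749 to Roman numerals:
  749 contains 1×500 (D)
  249 contains 2×100 (CC)
  49 contains 1×40 (XL)
  9 contains 1×9 (IX)

DCCXLIX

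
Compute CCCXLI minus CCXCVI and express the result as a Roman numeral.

CCCXLI = 341
CCXCVI = 296
341 - 296 = 45

XLV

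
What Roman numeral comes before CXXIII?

CXXIII = 123, so the previous integer is 123 - 1 = 122

CXXII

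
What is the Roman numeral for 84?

Convert 84 to Roman numerals:
  84 contains 1×50 (L)
  34 contains 3×10 (XXX)
  4 contains 1×4 (IV)

LXXXIV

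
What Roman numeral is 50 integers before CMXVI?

CMXVI = 916
916 - 50 = 866

DCCCLXVI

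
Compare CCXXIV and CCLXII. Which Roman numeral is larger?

CCXXIV = 224
CCLXII = 262
262 is larger

CCLXII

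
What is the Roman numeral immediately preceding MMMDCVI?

MMMDCVI = 3606; previous is 3605

MMMDCV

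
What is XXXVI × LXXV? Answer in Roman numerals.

XXXVI = 36
LXXV = 75
36 × 75 = 2700

MMDCC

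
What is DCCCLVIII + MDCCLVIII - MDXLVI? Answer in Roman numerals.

DCCCLVIII = 858, MDCCLVIII = 1758, MDXLVI = 1546
858 + 1758 = 2616
2616 - 1546 = 1070

MLXX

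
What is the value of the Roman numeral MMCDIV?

MMCDIV: M=1000, M=1000, CD=400, IV=4
1000 + 1000 + 400 + 4 = 2404

2404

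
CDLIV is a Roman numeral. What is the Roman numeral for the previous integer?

CDLIV = 454, so the previous integer is 454 - 1 = 453

CDLIII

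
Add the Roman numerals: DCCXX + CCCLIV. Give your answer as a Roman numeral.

DCCXX = 720
CCCLIV = 354
720 + 354 = 1074

MLXXIV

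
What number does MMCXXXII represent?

MMCXXXII: M=1000, M=1000, C=100, X=10, X=10, X=10, I=1, I=1
1000 + 1000 + 100 + 10 + 10 + 10 + 1 + 1 = 2132

2132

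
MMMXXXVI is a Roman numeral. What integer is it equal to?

MMMXXXVI: M=1000, M=1000, M=1000, X=10, X=10, X=10, V=5, I=1
1000 + 1000 + 1000 + 10 + 10 + 10 + 5 + 1 = 3036

3036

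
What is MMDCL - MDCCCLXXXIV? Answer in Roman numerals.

MMDCL = 2650
MDCCCLXXXIV = 1884
2650 - 1884 = 766

DCCLXVI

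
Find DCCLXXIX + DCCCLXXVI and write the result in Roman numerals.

DCCLXXIX = 779
DCCCLXXVI = 876
779 + 876 = 1655

MDCLV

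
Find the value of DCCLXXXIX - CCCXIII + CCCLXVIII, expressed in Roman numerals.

DCCLXXXIX = 789, CCCXIII = 313, CCCLXVIII = 368
789 - 313 = 476
476 + 368 = 844

DCCCXLIV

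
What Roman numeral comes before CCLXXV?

CCLXXV = 275; previous is 274

CCLXXIV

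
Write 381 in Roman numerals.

Convert 381 to Roman numerals:
  381 contains 3×100 (CCC)
  81 contains 1×50 (L)
  31 contains 3×10 (XXX)
  1 contains 1×1 (I)

CCCLXXXI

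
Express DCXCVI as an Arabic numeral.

DCXCVI: D=500, C=100, XC=90, V=5, I=1
500 + 100 + 90 + 5 + 1 = 696

696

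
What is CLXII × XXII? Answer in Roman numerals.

CLXII = 162
XXII = 22
162 × 22 = 3564

MMMDLXIV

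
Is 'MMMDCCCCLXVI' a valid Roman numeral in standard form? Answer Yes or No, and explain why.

'MMMDCCCCLXVI': More than 3 consecutive C's

No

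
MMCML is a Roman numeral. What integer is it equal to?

MMCML: M=1000, M=1000, CM=900, L=50
1000 + 1000 + 900 + 50 = 2950

2950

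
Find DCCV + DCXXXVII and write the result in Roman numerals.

DCCV = 705
DCXXXVII = 637
705 + 637 = 1342

MCCCXLII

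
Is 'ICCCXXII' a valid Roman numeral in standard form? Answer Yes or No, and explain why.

'ICCCXXII': Invalid subtractive combination: IC

No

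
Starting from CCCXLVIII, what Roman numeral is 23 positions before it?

CCCXLVIII = 348
348 - 23 = 325

CCCXXV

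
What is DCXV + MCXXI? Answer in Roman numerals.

DCXV = 615
MCXXI = 1121
615 + 1121 = 1736

MDCCXXXVI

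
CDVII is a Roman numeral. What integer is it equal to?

CDVII: CD=400, V=5, I=1, I=1
400 + 5 + 1 + 1 = 407

407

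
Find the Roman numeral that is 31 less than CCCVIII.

CCCVIII = 308
308 - 31 = 277

CCLXXVII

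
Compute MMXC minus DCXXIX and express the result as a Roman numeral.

MMXC = 2090
DCXXIX = 629
2090 - 629 = 1461

MCDLXI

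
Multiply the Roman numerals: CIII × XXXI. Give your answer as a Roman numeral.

CIII = 103
XXXI = 31
103 × 31 = 3193

MMMCXCIII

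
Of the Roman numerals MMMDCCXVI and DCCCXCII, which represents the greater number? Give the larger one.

MMMDCCXVI = 3716
DCCCXCII = 892
3716 is larger

MMMDCCXVI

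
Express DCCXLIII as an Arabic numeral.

DCCXLIII: D=500, C=100, C=100, XL=40, I=1, I=1, I=1
500 + 100 + 100 + 40 + 1 + 1 + 1 = 743

743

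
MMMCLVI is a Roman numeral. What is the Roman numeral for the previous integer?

MMMCLVI = 3156, so the previous integer is 3156 - 1 = 3155

MMMCLV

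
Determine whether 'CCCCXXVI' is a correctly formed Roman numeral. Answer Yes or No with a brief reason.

'CCCCXXVI': More than 3 consecutive C's

No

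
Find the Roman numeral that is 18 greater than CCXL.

CCXL = 240
240 + 18 = 258

CCLVIII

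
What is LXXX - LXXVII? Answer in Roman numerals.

LXXX = 80
LXXVII = 77
80 - 77 = 3

III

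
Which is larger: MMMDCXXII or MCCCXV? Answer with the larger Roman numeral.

MMMDCXXII = 3622
MCCCXV = 1315
3622 is larger

MMMDCXXII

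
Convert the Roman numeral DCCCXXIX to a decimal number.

DCCCXXIX: D=500, C=100, C=100, C=100, X=10, X=10, IX=9
500 + 100 + 100 + 100 + 10 + 10 + 9 = 829

829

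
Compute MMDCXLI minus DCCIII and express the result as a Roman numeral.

MMDCXLI = 2641
DCCIII = 703
2641 - 703 = 1938

MCMXXXVIII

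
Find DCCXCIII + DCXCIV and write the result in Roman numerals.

DCCXCIII = 793
DCXCIV = 694
793 + 694 = 1487

MCDLXXXVII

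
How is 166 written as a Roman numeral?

Convert 166 to Roman numerals:
  166 contains 1×100 (C)
  66 contains 1×50 (L)
  16 contains 1×10 (X)
  6 contains 1×5 (V)
  1 contains 1×1 (I)

CLXVI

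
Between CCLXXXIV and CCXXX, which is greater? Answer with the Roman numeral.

CCLXXXIV = 284
CCXXX = 230
284 is larger

CCLXXXIV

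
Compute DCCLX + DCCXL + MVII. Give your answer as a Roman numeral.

DCCLX = 760, DCCXL = 740, MVII = 1007
760 + 740 = 1500
1500 + 1007 = 2507

MMDVII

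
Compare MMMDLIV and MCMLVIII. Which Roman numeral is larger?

MMMDLIV = 3554
MCMLVIII = 1958
3554 is larger

MMMDLIV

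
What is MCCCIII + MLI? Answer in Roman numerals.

MCCCIII = 1303
MLI = 1051
1303 + 1051 = 2354

MMCCCLIV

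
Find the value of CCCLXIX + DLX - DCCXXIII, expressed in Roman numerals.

CCCLXIX = 369, DLX = 560, DCCXXIII = 723
369 + 560 = 929
929 - 723 = 206

CCVI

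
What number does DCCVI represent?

DCCVI: D=500, C=100, C=100, V=5, I=1
500 + 100 + 100 + 5 + 1 = 706

706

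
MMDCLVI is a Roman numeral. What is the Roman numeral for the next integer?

MMDCLVI = 2656; next is 2657

MMDCLVII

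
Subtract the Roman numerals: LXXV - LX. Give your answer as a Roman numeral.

LXXV = 75
LX = 60
75 - 60 = 15

XV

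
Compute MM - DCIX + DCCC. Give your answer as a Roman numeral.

MM = 2000, DCIX = 609, DCCC = 800
2000 - 609 = 1391
1391 + 800 = 2191

MMCXCI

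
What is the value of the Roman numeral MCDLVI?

MCDLVI: M=1000, CD=400, L=50, V=5, I=1
1000 + 400 + 50 + 5 + 1 = 1456

1456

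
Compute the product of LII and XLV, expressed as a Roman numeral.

LII = 52
XLV = 45
52 × 45 = 2340

MMCCCXL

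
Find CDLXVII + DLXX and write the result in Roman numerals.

CDLXVII = 467
DLXX = 570
467 + 570 = 1037

MXXXVII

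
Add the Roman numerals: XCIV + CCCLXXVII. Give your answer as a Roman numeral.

XCIV = 94
CCCLXXVII = 377
94 + 377 = 471

CDLXXI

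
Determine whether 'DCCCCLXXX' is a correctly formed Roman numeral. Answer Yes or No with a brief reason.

'DCCCCLXXX': More than 3 consecutive C's

No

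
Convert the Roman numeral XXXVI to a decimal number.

XXXVI: X=10, X=10, X=10, V=5, I=1
10 + 10 + 10 + 5 + 1 = 36

36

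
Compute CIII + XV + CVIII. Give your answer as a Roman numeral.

CIII = 103, XV = 15, CVIII = 108
103 + 15 = 118
118 + 108 = 226

CCXXVI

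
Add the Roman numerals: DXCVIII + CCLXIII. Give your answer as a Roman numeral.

DXCVIII = 598
CCLXIII = 263
598 + 263 = 861

DCCCLXI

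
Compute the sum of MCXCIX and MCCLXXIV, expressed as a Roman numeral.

MCXCIX = 1199
MCCLXXIV = 1274
1199 + 1274 = 2473

MMCDLXXIII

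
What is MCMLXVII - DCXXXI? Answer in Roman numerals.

MCMLXVII = 1967
DCXXXI = 631
1967 - 631 = 1336

MCCCXXXVI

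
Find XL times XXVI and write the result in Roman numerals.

XL = 40
XXVI = 26
40 × 26 = 1040

MXL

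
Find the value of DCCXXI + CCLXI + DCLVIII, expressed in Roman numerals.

DCCXXI = 721, CCLXI = 261, DCLVIII = 658
721 + 261 = 982
982 + 658 = 1640

MDCXL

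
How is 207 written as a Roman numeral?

Convert 207 to Roman numerals:
  207 contains 2×100 (CC)
  7 contains 1×5 (V)
  2 contains 2×1 (II)

CCVII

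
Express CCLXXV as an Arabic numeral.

CCLXXV: C=100, C=100, L=50, X=10, X=10, V=5
100 + 100 + 50 + 10 + 10 + 5 = 275

275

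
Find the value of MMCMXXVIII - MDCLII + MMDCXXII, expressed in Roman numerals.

MMCMXXVIII = 2928, MDCLII = 1652, MMDCXXII = 2622
2928 - 1652 = 1276
1276 + 2622 = 3898

MMMDCCCXCVIII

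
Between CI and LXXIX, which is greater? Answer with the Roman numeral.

CI = 101
LXXIX = 79
101 is larger

CI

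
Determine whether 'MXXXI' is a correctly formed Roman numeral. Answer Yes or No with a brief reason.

'MXXXI': Check the rules: uses only the symbols I, V, X, L, C, D, M; no symbol is repeated more than three times in a row; V, L and D each appear at most once; no smaller symbol precedes a larger one (values never increase from left to right). Value: M (1000) + X (10) + X (10) + X (10) + I (1) = 1031. So it is a valid standard Roman numeral.

Yes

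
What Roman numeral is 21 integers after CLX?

CLX = 160
160 + 21 = 181

CLXXXI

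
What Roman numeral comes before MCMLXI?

MCMLXI = 1961; previous is 1960

MCMLX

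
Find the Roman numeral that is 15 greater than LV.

LV = 55
55 + 15 = 70

LXX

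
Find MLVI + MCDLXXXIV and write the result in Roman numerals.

MLVI = 1056
MCDLXXXIV = 1484
1056 + 1484 = 2540

MMDXL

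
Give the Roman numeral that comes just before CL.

CL = 150, so the previous integer is 150 - 1 = 149

CXLIX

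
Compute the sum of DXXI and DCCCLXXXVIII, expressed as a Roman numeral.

DXXI = 521
DCCCLXXXVIII = 888
521 + 888 = 1409

MCDIX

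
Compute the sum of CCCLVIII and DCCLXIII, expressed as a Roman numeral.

CCCLVIII = 358
DCCLXIII = 763
358 + 763 = 1121

MCXXI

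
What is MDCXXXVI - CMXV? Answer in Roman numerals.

MDCXXXVI = 1636
CMXV = 915
1636 - 915 = 721

DCCXXI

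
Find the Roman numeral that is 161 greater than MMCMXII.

MMCMXII = 2912
2912 + 161 = 3073

MMMLXXIII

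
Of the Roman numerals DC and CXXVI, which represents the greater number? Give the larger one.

DC = 600
CXXVI = 126
600 is larger

DC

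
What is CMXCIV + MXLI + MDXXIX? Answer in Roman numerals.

CMXCIV = 994, MXLI = 1041, MDXXIX = 1529
994 + 1041 = 2035
2035 + 1529 = 3564

MMMDLXIV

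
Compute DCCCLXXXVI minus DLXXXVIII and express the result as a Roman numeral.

DCCCLXXXVI = 886
DLXXXVIII = 588
886 - 588 = 298

CCXCVIII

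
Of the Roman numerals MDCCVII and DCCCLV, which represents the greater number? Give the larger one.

MDCCVII = 1707
DCCCLV = 855
1707 is larger

MDCCVII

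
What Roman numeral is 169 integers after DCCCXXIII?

DCCCXXIII = 823
823 + 169 = 992

CMXCII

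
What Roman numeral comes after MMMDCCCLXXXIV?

MMMDCCCLXXXIV = 3884; next is 3885

MMMDCCCLXXXV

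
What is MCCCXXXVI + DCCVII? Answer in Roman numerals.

MCCCXXXVI = 1336
DCCVII = 707
1336 + 707 = 2043

MMXLIII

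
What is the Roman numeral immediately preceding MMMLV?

MMMLV = 3055; previous is 3054

MMMLIV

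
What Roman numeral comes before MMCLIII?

MMCLIII = 2153, so the previous integer is 2153 - 1 = 2152

MMCLII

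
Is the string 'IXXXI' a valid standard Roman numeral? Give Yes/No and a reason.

'IXXXI': I (position 1) comes before the larger symbol X (position 3) without being directly in front of it as a subtractive pair; apart from IV, IX, XL, XC, CD and CM, symbols must go from largest to smallest

No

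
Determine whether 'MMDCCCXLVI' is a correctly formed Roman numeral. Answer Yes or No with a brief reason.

'MMDCCCXLVI': Check the rules: uses only the symbols I, V, X, L, C, D, M; no symbol is repeated more than three times in a row; V, L and D each appear at most once; the only place a smaller symbol precedes a larger one is the allowed subtractive pair XL, the symbol right after such a pair (if any) is smaller than the pair's first symbol, and otherwise the values never increase from left to right. Value: M (1000) + M (1000) + D (500) + C (100) + C (100) + C (100) + XL (40) + V (5) + I (1) = 2846. So it is a valid standard Roman numeral.

Yes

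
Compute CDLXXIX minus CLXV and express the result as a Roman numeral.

CDLXXIX = 479
CLXV = 165
479 - 165 = 314

CCCXIV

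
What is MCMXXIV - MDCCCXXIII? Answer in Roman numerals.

MCMXXIV = 1924
MDCCCXXIII = 1823
1924 - 1823 = 101

CI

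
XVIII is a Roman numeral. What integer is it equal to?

XVIII: X=10, V=5, I=1, I=1, I=1
10 + 5 + 1 + 1 + 1 = 18

18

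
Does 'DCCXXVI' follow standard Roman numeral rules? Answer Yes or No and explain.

'DCCXXVI': Check the rules: uses only the symbols I, V, X, L, C, D, M; no symbol is repeated more than three times in a row; V, L and D each appear at most once; no smaller symbol precedes a larger one (values never increase from left to right). Value: D (500) + C (100) + C (100) + X (10) + X (10) + V (5) + I (1) = 726. So it is a valid standard Roman numeral.

Yes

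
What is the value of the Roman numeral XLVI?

XLVI: XL=40, V=5, I=1
40 + 5 + 1 = 46

46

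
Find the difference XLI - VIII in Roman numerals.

XLI = 41
VIII = 8
41 - 8 = 33

XXXIII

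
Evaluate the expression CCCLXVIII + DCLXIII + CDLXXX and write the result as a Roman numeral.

CCCLXVIII = 368, DCLXIII = 663, CDLXXX = 480
368 + 663 = 1031
1031 + 480 = 1511

MDXI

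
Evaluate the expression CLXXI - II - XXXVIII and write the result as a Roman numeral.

CLXXI = 171, II = 2, XXXVIII = 38
171 - 2 = 169
169 - 38 = 131

CXXXI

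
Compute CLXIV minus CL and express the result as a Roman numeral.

CLXIV = 164
CL = 150
164 - 150 = 14

XIV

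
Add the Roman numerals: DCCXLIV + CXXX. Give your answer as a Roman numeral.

DCCXLIV = 744
CXXX = 130
744 + 130 = 874

DCCCLXXIV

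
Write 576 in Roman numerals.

Convert 576 to Roman numerals:
  576 contains 1×500 (D)
  76 contains 1×50 (L)
  26 contains 2×10 (XX)
  6 contains 1×5 (V)
  1 contains 1×1 (I)

DLXXVI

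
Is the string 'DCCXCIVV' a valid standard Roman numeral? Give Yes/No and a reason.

'DCCXCIVV': V should not appear more than once

No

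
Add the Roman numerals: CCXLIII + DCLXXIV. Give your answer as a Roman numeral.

CCXLIII = 243
DCLXXIV = 674
243 + 674 = 917

CMXVII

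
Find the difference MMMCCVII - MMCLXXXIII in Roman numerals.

MMMCCVII = 3207
MMCLXXXIII = 2183
3207 - 2183 = 1024

MXXIV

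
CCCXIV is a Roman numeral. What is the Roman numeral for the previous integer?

CCCXIV = 314, so the previous integer is 314 - 1 = 313

CCCXIII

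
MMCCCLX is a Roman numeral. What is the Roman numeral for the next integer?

MMCCCLX = 2360; next is 2361

MMCCCLXI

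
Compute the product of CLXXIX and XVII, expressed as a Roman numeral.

CLXXIX = 179
XVII = 17
179 × 17 = 3043

MMMXLIII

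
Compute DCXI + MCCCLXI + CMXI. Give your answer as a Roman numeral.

DCXI = 611, MCCCLXI = 1361, CMXI = 911
611 + 1361 = 1972
1972 + 911 = 2883

MMDCCCLXXXIII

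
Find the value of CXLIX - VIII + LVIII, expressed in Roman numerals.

CXLIX = 149, VIII = 8, LVIII = 58
149 - 8 = 141
141 + 58 = 199

CXCIX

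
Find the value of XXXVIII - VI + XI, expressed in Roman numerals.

XXXVIII = 38, VI = 6, XI = 11
38 - 6 = 32
32 + 11 = 43

XLIII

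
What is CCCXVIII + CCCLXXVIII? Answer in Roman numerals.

CCCXVIII = 318
CCCLXXVIII = 378
318 + 378 = 696

DCXCVI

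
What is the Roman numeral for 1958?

Convert 1958 to Roman numerals:
  1958 contains 1×1000 (M)
  958 contains 1×900 (CM)
  58 contains 1×50 (L)
  8 contains 1×5 (V)
  3 contains 3×1 (III)

MCMLVIII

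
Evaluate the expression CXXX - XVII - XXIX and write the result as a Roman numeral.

CXXX = 130, XVII = 17, XXIX = 29
130 - 17 = 113
113 - 29 = 84

LXXXIV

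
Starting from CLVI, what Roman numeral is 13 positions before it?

CLVI = 156
156 - 13 = 143

CXLIII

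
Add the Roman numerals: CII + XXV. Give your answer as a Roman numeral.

CII = 102
XXV = 25
102 + 25 = 127

CXXVII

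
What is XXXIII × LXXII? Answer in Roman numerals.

XXXIII = 33
LXXII = 72
33 × 72 = 2376

MMCCCLXXVI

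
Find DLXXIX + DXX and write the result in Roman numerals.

DLXXIX = 579
DXX = 520
579 + 520 = 1099

MXCIX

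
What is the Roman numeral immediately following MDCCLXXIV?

MDCCLXXIV = 1774; next is 1775

MDCCLXXV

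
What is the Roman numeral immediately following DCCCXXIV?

DCCCXXIV = 824; next is 825

DCCCXXV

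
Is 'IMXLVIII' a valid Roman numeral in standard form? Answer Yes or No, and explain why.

'IMXLVIII': Invalid subtractive combination: IM

No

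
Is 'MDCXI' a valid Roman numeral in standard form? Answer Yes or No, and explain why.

'MDCXI': Check the rules: uses only the symbols I, V, X, L, C, D, M; no symbol is repeated more than three times in a row; V, L and D each appear at most once; no smaller symbol precedes a larger one (values never increase from left to right). Value: M (1000) + D (500) + C (100) + X (10) + I (1) = 1611. So it is a valid standard Roman numeral.

Yes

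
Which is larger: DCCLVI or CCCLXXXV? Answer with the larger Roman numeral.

DCCLVI = 756
CCCLXXXV = 385
756 is larger

DCCLVI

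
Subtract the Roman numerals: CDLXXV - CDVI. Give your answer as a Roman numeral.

CDLXXV = 475
CDVI = 406
475 - 406 = 69

LXIX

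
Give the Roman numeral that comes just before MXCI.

MXCI = 1091; previous is 1090

MXC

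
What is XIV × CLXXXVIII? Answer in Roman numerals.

XIV = 14
CLXXXVIII = 188
14 × 188 = 2632

MMDCXXXII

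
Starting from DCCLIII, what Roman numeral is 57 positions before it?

DCCLIII = 753
753 - 57 = 696

DCXCVI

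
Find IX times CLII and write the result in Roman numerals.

IX = 9
CLII = 152
9 × 152 = 1368

MCCCLXVIII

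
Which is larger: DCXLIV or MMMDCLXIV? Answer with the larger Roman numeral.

DCXLIV = 644
MMMDCLXIV = 3664
3664 is larger

MMMDCLXIV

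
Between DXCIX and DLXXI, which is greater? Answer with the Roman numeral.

DXCIX = 599
DLXXI = 571
599 is larger

DXCIX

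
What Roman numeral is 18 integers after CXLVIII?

CXLVIII = 148
148 + 18 = 166

CLXVI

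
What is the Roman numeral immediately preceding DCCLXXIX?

DCCLXXIX = 779, so the previous integer is 779 - 1 = 778

DCCLXXVIII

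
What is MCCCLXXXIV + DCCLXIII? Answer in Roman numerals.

MCCCLXXXIV = 1384
DCCLXIII = 763
1384 + 763 = 2147

MMCXLVII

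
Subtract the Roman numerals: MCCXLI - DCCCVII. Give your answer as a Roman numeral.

MCCXLI = 1241
DCCCVII = 807
1241 - 807 = 434

CDXXXIV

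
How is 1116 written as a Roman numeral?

Convert 1116 to Roman numerals:
  1116 contains 1×1000 (M)
  116 contains 1×100 (C)
  16 contains 1×10 (X)
  6 contains 1×5 (V)
  1 contains 1×1 (I)

MCXVI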